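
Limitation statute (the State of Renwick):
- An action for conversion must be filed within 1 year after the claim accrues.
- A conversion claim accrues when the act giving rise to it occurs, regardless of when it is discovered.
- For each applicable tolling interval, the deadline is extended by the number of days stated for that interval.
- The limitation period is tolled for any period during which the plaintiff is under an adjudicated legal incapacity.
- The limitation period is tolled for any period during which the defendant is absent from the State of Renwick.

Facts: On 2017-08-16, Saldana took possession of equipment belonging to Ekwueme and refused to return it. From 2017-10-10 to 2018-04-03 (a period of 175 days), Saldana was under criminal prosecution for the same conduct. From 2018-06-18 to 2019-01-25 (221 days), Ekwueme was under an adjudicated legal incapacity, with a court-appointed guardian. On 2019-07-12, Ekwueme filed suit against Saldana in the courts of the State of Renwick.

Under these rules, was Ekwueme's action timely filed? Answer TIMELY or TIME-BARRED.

TIME-BARRED

The limitation period began to run on 2017-08-16.
The untolled deadline — 1 year after 2017-08-16 — is 2018-08-16.
Because the plaintiff's legal incapacity ran from 2018-06-18 to 2019-01-25, the deadline is extended by 221 days to 2019-03-25.
The pending criminal prosecution from 2017-10-10 to 2018-04-03 does not toll the period, because no stated rule makes a criminal prosecution a tolling event.
The 2019-07-12 filing falls after the 2019-03-25 deadline; the claim is time-barred.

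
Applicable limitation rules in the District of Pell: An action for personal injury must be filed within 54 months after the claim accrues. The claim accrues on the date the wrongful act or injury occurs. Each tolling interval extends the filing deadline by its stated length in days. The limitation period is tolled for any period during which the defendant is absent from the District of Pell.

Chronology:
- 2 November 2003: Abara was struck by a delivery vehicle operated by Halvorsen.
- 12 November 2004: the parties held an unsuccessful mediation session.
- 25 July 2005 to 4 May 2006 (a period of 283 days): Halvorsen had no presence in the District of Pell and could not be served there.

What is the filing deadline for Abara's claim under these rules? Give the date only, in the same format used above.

The claim accrued on 2 November 2003, when the wrongful act occurred.
The untolled deadline — 54 months after 2 November 2003 — is 2 May 2008.
The period was tolled for 283 days by the defendant's absence from the jurisdiction (25 July 2005 to 4 May 2006), pushing the deadline to 9 February 2009.
Nothing else in the chronology tolls or restarts the period.

9 February 2009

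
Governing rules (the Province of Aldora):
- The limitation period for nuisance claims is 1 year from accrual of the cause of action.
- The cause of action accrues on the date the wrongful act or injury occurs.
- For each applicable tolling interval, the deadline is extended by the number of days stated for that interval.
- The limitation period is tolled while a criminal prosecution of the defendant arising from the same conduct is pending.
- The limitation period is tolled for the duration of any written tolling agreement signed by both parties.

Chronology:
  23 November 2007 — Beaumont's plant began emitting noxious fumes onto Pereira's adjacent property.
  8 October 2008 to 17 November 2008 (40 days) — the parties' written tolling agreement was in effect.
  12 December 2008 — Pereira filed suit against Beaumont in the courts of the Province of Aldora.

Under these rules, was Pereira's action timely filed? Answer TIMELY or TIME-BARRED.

TIMELY

The cause of action accrued on 23 November 2007, the date of the act.
1 year from 23 November 2007 is 23 November 2008.
The written tolling agreement from 8 October 2008 to 17 November 2008 tolled the period for 40 days, extending the deadline to 2 January 2009.
Filing on 12 December 2008 beat the 2 January 2009 deadline — the action is timely.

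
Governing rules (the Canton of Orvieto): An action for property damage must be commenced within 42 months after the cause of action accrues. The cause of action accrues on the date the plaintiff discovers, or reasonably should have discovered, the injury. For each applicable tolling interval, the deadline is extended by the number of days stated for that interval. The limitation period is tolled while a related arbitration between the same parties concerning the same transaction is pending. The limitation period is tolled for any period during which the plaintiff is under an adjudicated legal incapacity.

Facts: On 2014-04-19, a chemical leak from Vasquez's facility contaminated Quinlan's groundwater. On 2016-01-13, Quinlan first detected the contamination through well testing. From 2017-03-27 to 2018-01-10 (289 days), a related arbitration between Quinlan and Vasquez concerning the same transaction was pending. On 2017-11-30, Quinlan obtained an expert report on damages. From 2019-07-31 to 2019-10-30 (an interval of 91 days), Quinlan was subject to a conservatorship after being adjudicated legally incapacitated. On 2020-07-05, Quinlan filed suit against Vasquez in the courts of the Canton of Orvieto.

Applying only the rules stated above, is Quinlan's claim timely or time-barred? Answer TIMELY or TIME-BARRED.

TIMELY

Under the discovery rule, the claim accrued on 2016-01-13, when Quinlan discovered the injury — not on the 2014-04-19 date of the underlying act.
42 months from 2016-01-13 is 2019-07-13.
The pending related arbitration from 2017-03-27 to 2018-01-10 tolled the period for 289 days, extending the deadline to 2020-04-27.
The plaintiff's legal incapacity from 2019-07-31 to 2019-10-30 tolled the period for 91 days, extending the deadline to 2020-07-27.
The other events in the timeline have no effect on the limitation period under the stated rules.
The 2020-07-05 filing precedes the 2020-07-27 deadline; the claim is timely.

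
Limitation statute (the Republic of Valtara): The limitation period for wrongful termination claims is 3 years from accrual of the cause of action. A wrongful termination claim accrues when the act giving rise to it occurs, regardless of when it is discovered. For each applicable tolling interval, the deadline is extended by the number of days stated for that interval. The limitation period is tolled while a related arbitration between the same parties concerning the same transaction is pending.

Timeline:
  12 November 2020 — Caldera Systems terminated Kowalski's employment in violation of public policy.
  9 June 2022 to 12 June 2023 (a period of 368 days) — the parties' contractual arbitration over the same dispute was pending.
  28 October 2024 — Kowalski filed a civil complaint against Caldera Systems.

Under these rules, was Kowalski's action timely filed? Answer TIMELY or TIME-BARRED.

TIMELY

The claim accrued on 12 November 2020, when the wrongful act occurred.
Adding the 3 years base period to 12 November 2020 gives a deadline of 12 November 2023, before any tolling.
The pending related arbitration from 9 June 2022 to 12 June 2023 tolled the period for 368 days, extending the deadline to 14 November 2024.
The 28 October 2024 filing precedes the 14 November 2024 deadline; the claim is timely.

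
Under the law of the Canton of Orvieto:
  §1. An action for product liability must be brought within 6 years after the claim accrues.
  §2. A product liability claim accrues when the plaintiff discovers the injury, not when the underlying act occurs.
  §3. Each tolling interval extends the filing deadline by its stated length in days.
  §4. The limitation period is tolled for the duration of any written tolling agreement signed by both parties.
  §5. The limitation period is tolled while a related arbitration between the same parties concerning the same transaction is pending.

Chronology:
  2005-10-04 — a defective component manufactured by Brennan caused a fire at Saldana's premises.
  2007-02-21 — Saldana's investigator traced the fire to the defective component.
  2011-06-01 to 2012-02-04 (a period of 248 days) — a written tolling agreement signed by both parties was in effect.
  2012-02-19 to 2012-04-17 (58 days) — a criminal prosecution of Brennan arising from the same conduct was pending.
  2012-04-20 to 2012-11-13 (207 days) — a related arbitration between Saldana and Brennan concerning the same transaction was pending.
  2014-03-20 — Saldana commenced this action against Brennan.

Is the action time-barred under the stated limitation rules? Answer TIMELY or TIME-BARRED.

Accrual is tied to discovery, so the period began on 2007-02-21 rather than on 2005-10-04 when the act occurred.
Adding the 6 years base period to 2007-02-21 gives a deadline of 2013-02-21, before any tolling.
The period was tolled for 248 days by the written tolling agreement (2011-06-01 to 2012-02-04), pushing the deadline to 2013-10-27.
Because the pending related arbitration ran from 2012-04-20 to 2012-11-13, the deadline is extended by 207 days to 2014-05-22.
The pending criminal prosecution from 2012-02-19 to 2012-04-17 does not toll the period, because no stated rule makes a criminal prosecution a tolling event.
Filing on 2014-03-20 beat the 2014-05-22 deadline — the action is timely.

TIMELY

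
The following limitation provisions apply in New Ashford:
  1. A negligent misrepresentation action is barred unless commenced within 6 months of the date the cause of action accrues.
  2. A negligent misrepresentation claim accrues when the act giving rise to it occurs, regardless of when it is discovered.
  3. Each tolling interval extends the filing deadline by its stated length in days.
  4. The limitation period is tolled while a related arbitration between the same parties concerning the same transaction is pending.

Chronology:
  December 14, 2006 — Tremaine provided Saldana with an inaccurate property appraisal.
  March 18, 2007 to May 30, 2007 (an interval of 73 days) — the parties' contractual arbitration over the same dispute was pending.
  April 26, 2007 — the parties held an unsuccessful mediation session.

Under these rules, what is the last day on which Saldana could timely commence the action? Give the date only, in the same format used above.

August 26, 2007

The claim accrued on December 14, 2006, when the wrongful act occurred.
The untolled deadline — 6 months after December 14, 2006 — is June 14, 2007.
The period was tolled for 73 days by the pending related arbitration (March 18, 2007 to May 30, 2007), pushing the deadline to August 26, 2007.
Nothing else in the chronology tolls or restarts the period.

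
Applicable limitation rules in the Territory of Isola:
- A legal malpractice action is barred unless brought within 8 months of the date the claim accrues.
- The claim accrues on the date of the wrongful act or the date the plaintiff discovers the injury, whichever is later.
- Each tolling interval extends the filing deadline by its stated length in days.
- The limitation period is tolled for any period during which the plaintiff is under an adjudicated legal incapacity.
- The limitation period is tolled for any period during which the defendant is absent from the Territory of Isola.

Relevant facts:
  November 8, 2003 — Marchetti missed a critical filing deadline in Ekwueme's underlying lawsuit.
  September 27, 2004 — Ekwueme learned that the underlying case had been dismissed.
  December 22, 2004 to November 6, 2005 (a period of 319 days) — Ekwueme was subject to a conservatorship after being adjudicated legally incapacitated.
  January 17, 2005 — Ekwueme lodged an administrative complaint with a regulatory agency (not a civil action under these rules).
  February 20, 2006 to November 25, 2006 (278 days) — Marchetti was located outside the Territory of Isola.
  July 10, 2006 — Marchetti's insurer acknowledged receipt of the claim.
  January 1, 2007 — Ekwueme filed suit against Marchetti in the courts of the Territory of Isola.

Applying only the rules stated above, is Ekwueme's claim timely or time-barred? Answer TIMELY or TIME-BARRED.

Taking the later of the act (November 8, 2003) and discovery (September 27, 2004), the claim accrued on September 27, 2004.
8 months from September 27, 2004 is May 27, 2005.
The plaintiff's legal incapacity from December 22, 2004 to November 6, 2005 tolled the period for 319 days, extending the deadline to April 11, 2006.
The defendant's absence from the jurisdiction from February 20, 2006 to November 25, 2006 tolled the period for 278 days, extending the deadline to January 14, 2007.
None of the other events listed affects the running of the period under the stated rules.
The January 1, 2007 filing precedes the January 14, 2007 deadline; the claim is timely.

TIMELY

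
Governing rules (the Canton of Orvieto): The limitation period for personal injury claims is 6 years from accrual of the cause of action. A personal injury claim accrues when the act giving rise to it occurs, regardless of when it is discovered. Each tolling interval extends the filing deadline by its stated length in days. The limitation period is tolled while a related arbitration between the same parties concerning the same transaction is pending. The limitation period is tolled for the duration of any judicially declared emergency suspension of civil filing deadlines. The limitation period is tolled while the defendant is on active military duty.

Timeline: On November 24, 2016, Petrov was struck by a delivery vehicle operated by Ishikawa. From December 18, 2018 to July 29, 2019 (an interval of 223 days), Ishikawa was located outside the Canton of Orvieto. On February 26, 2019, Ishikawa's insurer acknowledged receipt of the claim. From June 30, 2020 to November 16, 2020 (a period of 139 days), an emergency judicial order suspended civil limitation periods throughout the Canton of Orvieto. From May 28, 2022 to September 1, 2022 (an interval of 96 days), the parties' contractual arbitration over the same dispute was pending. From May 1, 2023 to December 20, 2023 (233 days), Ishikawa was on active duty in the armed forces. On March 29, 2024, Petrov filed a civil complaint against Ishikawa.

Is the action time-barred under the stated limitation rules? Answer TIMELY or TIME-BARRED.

TIME-BARRED

The limitation period began to run on November 24, 2016.
The untolled deadline — 6 years after November 24, 2016 — is November 24, 2022.
Because the emergency suspension of filing deadlines ran from June 30, 2020 to November 16, 2020, the deadline is extended by 139 days to April 12, 2023.
The pending related arbitration from May 28, 2022 to September 1, 2022 tolled the period for 96 days, extending the deadline to July 17, 2023.
The period was tolled for 233 days by the defendant's active military service (May 1, 2023 to December 20, 2023), pushing the deadline to March 6, 2024.
No stated provision tolls the period for the defendant's absence, so the interval from December 18, 2018 to July 29, 2019 has no effect on the deadline.
Nothing else in the chronology tolls or restarts the period.
Petrov filed on March 29, 2024, after the March 6, 2024 deadline, so the action is time-barred.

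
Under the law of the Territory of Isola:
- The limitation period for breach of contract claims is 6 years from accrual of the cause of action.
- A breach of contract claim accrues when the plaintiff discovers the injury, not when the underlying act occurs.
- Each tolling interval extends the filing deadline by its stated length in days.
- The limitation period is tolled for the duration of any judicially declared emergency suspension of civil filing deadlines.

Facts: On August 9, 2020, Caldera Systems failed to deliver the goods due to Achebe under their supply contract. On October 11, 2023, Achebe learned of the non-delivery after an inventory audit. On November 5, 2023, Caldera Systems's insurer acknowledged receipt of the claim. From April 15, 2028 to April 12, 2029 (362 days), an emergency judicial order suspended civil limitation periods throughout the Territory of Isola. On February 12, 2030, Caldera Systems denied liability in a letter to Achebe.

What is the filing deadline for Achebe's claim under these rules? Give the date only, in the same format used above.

October 8, 2030

Accrual is tied to discovery, so the period began on October 11, 2023 rather than on August 9, 2020 when the act occurred.
The untolled deadline — 6 years after October 11, 2023 — is October 11, 2029.
Because the emergency suspension of filing deadlines ran from April 15, 2028 to April 12, 2029, the deadline is extended by 362 days to October 8, 2030.
The other events in the timeline have no effect on the limitation period under the stated rules.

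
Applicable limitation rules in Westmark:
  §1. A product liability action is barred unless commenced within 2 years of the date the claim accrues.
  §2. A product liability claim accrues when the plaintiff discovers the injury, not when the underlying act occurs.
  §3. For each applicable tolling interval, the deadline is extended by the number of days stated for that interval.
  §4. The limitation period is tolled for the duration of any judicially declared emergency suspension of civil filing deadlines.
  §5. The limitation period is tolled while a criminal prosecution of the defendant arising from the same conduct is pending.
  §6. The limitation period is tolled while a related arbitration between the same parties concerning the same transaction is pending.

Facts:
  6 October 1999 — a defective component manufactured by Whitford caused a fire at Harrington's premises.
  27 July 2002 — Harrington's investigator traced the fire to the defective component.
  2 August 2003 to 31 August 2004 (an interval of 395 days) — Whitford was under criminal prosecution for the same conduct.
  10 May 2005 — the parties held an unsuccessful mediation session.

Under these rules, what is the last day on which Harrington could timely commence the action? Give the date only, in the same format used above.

26 August 2005

Accrual is tied to discovery, so the period began on 27 July 2002 rather than on 6 October 1999 when the act occurred.
2 years from 27 July 2002 is 27 July 2004.
Because the pending criminal prosecution ran from 2 August 2003 to 31 August 2004, the deadline is extended by 395 days to 26 August 2005.
The other events in the timeline have no effect on the limitation period under the stated rules.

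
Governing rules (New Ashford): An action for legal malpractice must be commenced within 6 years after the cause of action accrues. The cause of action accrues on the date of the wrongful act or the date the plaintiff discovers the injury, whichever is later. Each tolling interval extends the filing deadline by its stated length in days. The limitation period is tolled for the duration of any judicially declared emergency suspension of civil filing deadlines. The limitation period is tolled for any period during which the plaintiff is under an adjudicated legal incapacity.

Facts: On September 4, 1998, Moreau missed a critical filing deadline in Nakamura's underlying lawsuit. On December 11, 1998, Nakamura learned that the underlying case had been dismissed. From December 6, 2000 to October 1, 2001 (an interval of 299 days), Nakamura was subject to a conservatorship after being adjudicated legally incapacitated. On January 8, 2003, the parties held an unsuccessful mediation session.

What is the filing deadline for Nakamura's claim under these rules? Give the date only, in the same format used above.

Taking the later of the act (September 4, 1998) and discovery (December 11, 1998), the claim accrued on December 11, 1998.
The untolled deadline — 6 years after December 11, 1998 — is December 11, 2004.
The plaintiff's legal incapacity from December 6, 2000 to October 1, 2001 tolled the period for 299 days, extending the deadline to October 6, 2005.
Nothing else in the chronology tolls or restarts the period.

October 6, 2005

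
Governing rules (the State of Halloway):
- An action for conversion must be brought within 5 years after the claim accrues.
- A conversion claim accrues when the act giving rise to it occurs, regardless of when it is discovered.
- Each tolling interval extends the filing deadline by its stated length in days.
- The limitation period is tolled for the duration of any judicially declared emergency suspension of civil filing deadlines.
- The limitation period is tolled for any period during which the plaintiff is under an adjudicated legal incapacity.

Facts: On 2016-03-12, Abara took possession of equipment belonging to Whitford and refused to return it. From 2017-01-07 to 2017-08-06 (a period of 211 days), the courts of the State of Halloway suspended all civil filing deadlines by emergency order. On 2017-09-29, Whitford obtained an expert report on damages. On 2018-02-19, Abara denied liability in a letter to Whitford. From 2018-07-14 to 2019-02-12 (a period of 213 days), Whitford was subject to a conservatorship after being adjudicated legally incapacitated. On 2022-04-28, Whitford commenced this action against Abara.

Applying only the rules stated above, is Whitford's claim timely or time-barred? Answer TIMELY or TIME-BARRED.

TIMELY

The claim accrued on 2016-03-12, the date of the act.
5 years from 2016-03-12 is 2021-03-12.
The period was tolled for 211 days by the emergency suspension of filing deadlines (2017-01-07 to 2017-08-06), pushing the deadline to 2021-10-09.
Because the plaintiff's legal incapacity ran from 2018-07-14 to 2019-02-12, the deadline is extended by 213 days to 2022-05-10.
The other events in the timeline have no effect on the limitation period under the stated rules.
Filing on 2022-04-28 beat the 2022-05-10 deadline — the action is timely.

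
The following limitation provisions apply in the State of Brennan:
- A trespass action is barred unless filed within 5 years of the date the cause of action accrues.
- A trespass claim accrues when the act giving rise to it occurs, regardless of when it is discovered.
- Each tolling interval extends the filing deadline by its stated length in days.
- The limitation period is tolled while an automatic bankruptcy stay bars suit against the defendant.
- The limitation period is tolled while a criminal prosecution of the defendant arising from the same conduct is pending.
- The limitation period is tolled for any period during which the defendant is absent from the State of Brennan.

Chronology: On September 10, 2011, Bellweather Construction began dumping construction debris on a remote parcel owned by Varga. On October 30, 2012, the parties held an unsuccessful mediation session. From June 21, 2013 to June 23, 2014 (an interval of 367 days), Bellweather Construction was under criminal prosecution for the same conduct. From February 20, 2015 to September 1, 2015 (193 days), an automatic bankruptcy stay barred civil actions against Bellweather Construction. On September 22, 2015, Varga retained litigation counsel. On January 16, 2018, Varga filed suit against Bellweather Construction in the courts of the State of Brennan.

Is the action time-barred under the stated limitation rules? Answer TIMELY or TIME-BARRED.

TIMELY

The claim accrued on September 10, 2011, when the wrongful act occurred.
Adding the 5 years base period to September 10, 2011 gives a deadline of September 10, 2016, before any tolling.
The pending criminal prosecution from June 21, 2013 to June 23, 2014 tolled the period for 367 days, extending the deadline to September 12, 2017.
The automatic bankruptcy stay from February 20, 2015 to September 1, 2015 tolled the period for 193 days, extending the deadline to March 24, 2018.
The other events in the timeline have no effect on the limitation period under the stated rules.
The January 16, 2018 filing precedes the March 24, 2018 deadline; the claim is timely.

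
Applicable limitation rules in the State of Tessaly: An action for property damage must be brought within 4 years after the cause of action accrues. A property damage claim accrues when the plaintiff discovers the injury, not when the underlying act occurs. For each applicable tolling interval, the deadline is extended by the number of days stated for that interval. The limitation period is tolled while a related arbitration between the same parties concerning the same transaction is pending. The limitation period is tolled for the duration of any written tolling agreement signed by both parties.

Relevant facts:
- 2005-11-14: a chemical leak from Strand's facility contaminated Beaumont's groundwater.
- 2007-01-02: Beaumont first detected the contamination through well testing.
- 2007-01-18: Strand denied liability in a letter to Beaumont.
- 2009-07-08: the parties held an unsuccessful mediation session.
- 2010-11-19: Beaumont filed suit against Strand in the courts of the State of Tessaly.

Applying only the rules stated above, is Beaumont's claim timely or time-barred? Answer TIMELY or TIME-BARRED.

TIMELY

Under the discovery rule, the claim accrued on 2007-01-02, when Beaumont discovered the injury — not on the 2005-11-14 date of the underlying act.
4 years from 2007-01-02 is 2011-01-02.
Nothing else in the chronology tolls or restarts the period.
The 2010-11-19 filing precedes the 2011-01-02 deadline; the claim is timely.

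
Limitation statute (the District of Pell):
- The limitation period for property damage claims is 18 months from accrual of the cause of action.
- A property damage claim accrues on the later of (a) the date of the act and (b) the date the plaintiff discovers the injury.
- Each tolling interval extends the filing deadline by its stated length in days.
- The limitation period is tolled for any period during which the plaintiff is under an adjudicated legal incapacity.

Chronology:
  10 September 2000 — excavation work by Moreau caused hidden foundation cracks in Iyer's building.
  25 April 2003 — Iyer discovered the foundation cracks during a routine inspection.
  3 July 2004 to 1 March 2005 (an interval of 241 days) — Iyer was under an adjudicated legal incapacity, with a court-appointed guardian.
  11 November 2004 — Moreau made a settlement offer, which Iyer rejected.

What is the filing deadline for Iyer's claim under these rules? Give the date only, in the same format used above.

Because discovery on 25 April 2003 post-dates the 10 September 2000 act, accrual under the later-of rule falls on 25 April 2003.
The untolled deadline — 18 months after 25 April 2003 — is 25 October 2004.
The plaintiff's legal incapacity from 3 July 2004 to 1 March 2005 tolled the period for 241 days, extending the deadline to 23 June 2005.
Nothing else in the chronology tolls or restarts the period.

23 June 2005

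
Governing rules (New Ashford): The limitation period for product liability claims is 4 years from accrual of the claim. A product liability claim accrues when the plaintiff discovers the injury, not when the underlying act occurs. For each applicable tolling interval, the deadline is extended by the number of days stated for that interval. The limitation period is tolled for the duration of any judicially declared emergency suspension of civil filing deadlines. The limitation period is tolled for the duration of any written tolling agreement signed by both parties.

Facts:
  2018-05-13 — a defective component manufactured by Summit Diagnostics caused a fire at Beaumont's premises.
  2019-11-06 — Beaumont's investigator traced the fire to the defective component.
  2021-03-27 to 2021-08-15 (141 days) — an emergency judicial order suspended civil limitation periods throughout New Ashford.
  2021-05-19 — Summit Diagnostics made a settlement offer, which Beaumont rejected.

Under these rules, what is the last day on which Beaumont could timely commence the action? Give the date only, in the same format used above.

2024-03-26

Under the discovery rule, the claim accrued on 2019-11-06, when Beaumont discovered the injury — not on the 2018-05-13 date of the underlying act.
Adding the 4 years base period to 2019-11-06 gives a deadline of 2023-11-06, before any tolling.
The period was tolled for 141 days by the emergency suspension of filing deadlines (2021-03-27 to 2021-08-15), pushing the deadline to 2024-03-26.
None of the other events listed affects the running of the period under the stated rules.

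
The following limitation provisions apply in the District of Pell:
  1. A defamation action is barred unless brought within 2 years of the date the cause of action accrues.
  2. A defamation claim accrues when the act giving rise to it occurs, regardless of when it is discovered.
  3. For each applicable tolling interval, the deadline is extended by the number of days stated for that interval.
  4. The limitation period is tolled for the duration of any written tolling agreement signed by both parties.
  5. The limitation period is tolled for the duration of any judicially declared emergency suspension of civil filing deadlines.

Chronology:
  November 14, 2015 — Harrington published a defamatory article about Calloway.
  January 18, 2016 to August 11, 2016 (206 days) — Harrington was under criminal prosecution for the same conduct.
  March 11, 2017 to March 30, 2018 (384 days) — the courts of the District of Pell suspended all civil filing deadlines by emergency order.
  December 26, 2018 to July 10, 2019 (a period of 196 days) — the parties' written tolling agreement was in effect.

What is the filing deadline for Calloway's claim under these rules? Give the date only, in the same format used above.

The limitation period began to run on November 14, 2015.
Adding the 2 years base period to November 14, 2015 gives a deadline of November 14, 2017, before any tolling.
The emergency suspension of filing deadlines from March 11, 2017 to March 30, 2018 tolled the period for 384 days, extending the deadline to December 3, 2018.
The written tolling agreement from December 26, 2018 to July 10, 2019 began after the period had already run on December 3, 2018, so it has no tolling effect.
The pending criminal prosecution from January 18, 2016 to August 11, 2016 does not toll the period, because no stated rule makes a criminal prosecution a tolling event.

December 3, 2018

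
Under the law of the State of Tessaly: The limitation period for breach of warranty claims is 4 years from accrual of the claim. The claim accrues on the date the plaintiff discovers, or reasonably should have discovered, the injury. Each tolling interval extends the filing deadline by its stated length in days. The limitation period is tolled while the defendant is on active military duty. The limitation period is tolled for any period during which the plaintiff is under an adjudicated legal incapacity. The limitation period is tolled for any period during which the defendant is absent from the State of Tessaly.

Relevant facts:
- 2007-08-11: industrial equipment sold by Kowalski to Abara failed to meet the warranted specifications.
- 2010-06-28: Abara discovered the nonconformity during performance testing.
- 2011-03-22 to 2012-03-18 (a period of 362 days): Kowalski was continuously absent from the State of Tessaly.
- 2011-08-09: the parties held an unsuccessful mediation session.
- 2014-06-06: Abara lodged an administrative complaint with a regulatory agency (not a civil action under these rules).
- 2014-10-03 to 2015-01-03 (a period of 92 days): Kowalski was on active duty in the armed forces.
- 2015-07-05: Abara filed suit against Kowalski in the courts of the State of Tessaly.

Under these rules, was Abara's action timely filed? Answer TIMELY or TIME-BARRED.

TIMELY

Under the discovery rule, the claim accrued on 2010-06-28, when Abara discovered the injury — not on the 2007-08-11 date of the underlying act.
Adding the 4 years base period to 2010-06-28 gives a deadline of 2014-06-28, before any tolling.
The defendant's absence from the jurisdiction from 2011-03-22 to 2012-03-18 tolled the period for 362 days, extending the deadline to 2015-06-25.
The defendant's active military service from 2014-10-03 to 2015-01-03 tolled the period for 92 days, extending the deadline to 2015-09-25.
Nothing else in the chronology tolls or restarts the period.
Abara filed on 2015-07-05, before the 2015-09-25 deadline, so the action is timely.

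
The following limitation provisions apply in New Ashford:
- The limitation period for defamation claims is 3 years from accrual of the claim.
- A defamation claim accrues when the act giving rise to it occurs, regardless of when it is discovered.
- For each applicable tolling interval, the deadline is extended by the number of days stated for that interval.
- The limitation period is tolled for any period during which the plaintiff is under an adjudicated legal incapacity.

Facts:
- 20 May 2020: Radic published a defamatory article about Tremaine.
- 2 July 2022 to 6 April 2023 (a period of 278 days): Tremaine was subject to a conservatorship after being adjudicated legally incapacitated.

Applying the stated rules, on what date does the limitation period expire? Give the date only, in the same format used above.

22 February 2024

The claim accrued on 20 May 2020, when the wrongful act occurred.
Adding the 3 years base period to 20 May 2020 gives a deadline of 20 May 2023, before any tolling.
Because the plaintiff's legal incapacity ran from 2 July 2022 to 6 April 2023, the deadline is extended by 278 days to 22 February 2024.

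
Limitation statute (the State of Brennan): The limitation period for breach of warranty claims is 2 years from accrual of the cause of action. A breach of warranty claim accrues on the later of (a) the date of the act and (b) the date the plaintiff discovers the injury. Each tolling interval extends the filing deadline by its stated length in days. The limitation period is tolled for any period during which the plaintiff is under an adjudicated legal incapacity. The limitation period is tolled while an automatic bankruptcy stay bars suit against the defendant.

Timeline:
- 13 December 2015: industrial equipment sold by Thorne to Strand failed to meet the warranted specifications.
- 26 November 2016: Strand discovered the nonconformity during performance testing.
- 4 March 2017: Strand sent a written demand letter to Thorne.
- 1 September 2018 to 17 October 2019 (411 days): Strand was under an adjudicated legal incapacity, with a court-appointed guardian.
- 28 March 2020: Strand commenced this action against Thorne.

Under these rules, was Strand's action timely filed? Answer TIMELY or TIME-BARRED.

The claim accrued on 26 November 2016 — the later of the 13 December 2015 act and the 26 November 2016 discovery.
2 years from 26 November 2016 is 26 November 2018.
The period was tolled for 411 days by the plaintiff's legal incapacity (1 September 2018 to 17 October 2019), pushing the deadline to 11 January 2020.
None of the other events listed affects the running of the period under the stated rules.
The 28 March 2020 filing falls after the 11 January 2020 deadline; the claim is time-barred.

TIME-BARRED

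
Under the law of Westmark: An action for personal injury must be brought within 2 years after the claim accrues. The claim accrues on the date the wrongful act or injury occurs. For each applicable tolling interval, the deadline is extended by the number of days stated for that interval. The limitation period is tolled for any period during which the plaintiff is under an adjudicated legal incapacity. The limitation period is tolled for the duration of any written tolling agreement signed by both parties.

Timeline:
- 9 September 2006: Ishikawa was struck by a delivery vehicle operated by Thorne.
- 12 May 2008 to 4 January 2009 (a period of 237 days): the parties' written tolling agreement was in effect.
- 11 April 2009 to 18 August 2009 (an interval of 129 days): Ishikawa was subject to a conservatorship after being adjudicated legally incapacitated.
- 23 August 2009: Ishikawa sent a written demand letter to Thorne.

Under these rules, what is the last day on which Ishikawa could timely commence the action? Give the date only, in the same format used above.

10 September 2009

The limitation period began to run on 9 September 2006.
Adding the 2 years base period to 9 September 2006 gives a deadline of 9 September 2008, before any tolling.
The period was tolled for 237 days by the written tolling agreement (12 May 2008 to 4 January 2009), pushing the deadline to 4 May 2009.
The period was tolled for 129 days by the plaintiff's legal incapacity (11 April 2009 to 18 August 2009), pushing the deadline to 10 September 2009.
The other events in the timeline have no effect on the limitation period under the stated rules.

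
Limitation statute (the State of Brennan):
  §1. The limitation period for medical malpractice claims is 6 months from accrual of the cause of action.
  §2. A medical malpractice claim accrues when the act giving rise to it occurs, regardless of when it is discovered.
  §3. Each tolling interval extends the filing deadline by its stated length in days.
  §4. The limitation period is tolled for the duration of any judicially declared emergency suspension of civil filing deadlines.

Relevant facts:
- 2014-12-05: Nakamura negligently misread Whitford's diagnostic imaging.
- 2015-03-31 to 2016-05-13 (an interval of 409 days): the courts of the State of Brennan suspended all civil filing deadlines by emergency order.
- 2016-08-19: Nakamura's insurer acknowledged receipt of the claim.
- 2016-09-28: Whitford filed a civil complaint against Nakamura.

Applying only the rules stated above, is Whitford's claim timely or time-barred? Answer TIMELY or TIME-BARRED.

The cause of action accrued on 2014-12-05, the date of the act.
6 months from 2014-12-05 is 2015-06-05.
The emergency suspension of filing deadlines from 2015-03-31 to 2016-05-13 tolled the period for 409 days, extending the deadline to 2016-07-18.
Nothing else in the chronology tolls or restarts the period.
Filing on 2016-09-28 missed the 2016-07-18 deadline — the action is time-barred.

TIME-BARRED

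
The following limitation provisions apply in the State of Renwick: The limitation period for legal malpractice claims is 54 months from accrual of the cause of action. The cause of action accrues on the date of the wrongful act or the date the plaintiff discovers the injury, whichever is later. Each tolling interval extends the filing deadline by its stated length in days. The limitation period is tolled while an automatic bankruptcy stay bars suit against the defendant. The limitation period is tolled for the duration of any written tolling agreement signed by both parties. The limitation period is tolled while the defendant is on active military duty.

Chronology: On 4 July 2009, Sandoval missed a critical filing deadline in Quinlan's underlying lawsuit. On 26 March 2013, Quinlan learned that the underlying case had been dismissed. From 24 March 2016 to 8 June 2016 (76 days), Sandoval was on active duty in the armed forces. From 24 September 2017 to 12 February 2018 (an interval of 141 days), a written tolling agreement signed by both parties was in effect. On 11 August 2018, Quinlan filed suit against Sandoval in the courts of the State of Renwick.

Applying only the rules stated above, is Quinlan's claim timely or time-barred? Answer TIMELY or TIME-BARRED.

TIME-BARRED

The claim accrued on 26 March 2013 — the later of the 4 July 2009 act and the 26 March 2013 discovery.
The untolled deadline — 54 months after 26 March 2013 — is 26 September 2017.
The period was tolled for 76 days by the defendant's active military service (24 March 2016 to 8 June 2016), pushing the deadline to 11 December 2017.
The written tolling agreement from 24 September 2017 to 12 February 2018 tolled the period for 141 days, extending the deadline to 1 May 2018.
Filing on 11 August 2018 missed the 1 May 2018 deadline — the action is time-barred.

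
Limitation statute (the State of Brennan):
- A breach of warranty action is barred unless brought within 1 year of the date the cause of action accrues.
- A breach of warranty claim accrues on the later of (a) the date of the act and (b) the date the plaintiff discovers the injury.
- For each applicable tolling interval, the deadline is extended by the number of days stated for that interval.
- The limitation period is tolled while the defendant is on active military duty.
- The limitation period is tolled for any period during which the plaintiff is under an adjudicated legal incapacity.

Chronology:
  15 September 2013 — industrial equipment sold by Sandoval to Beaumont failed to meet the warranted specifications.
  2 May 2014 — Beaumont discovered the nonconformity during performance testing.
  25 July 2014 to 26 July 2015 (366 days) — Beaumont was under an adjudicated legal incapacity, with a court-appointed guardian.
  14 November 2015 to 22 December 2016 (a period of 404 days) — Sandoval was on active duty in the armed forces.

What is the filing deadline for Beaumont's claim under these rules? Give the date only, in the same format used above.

10 June 2017

The claim accrued on 2 May 2014 — the later of the 15 September 2013 act and the 2 May 2014 discovery.
Adding the 1 year base period to 2 May 2014 gives a deadline of 2 May 2015, before any tolling.
Because the plaintiff's legal incapacity ran from 25 July 2014 to 26 July 2015, the deadline is extended by 366 days to 2 May 2016.
The defendant's active military service from 14 November 2015 to 22 December 2016 tolled the period for 404 days, extending the deadline to 10 June 2017.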